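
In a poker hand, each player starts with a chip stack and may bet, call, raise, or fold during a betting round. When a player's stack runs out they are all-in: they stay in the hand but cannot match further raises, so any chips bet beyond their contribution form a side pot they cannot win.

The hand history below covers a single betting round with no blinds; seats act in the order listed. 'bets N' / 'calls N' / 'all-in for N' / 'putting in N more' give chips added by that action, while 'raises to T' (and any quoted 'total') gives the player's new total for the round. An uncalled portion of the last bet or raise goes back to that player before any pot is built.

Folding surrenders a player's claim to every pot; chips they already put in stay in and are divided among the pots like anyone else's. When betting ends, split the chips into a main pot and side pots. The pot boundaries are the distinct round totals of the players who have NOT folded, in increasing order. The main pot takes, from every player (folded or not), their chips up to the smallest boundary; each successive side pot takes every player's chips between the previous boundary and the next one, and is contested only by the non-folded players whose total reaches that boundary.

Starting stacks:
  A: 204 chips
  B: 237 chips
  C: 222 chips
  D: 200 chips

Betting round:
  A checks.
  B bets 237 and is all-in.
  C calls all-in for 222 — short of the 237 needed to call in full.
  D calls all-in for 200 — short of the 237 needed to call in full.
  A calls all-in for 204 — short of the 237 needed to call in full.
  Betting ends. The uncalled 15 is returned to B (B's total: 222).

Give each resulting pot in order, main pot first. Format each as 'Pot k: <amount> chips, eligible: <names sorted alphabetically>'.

Pot 1: 800 chips, eligible: A, B, C, D
Pot 2: 12 chips, eligible: A, B, C
Pot 3: 36 chips, eligible: B, C

Derivation:
Contributions (after 15 returned to B): A=204, B=222, C=222, D=200
Pot levels (distinct totals of non-folded players): 200, 204, 222
Layer 1-200: 200 each from A, B, C, D = 200*4 = 800 chips; eligible A, B, C, D
Layer 201-204: 4 each from A, B, C = 4*3 = 12 chips; eligible A, B, C
Layer 205-222: 18 each from B, C = 18*2 = 36 chips; eligible B, C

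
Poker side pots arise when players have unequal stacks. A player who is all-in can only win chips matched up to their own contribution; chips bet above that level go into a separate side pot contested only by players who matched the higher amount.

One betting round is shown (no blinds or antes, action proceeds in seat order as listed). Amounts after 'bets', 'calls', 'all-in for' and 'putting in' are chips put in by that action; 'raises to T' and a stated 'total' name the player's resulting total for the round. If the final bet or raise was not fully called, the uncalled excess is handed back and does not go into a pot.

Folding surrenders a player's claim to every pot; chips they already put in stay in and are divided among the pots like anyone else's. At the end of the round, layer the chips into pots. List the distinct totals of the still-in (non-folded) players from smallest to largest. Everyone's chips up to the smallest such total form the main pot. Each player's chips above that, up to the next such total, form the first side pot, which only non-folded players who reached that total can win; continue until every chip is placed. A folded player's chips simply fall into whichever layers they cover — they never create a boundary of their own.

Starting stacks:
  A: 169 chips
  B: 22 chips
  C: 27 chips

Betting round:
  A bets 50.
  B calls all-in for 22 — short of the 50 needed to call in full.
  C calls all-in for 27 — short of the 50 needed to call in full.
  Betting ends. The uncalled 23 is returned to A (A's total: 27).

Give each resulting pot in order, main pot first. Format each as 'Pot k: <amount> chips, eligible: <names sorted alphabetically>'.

Contributions (after 23 returned to A): A=27, B=22, C=27
Pot levels (distinct totals of non-folded players): 22, 27
Layer 1-22: 22 each from A, B, C = 22*3 = 66 chips; eligible A, B, C
Layer 23-27: 5 each from A, C = 5*2 = 10 chips; eligible A, C

Pot 1: 66 chips, eligible: A, B, C
Pot 2: 10 chips, eligible: A, C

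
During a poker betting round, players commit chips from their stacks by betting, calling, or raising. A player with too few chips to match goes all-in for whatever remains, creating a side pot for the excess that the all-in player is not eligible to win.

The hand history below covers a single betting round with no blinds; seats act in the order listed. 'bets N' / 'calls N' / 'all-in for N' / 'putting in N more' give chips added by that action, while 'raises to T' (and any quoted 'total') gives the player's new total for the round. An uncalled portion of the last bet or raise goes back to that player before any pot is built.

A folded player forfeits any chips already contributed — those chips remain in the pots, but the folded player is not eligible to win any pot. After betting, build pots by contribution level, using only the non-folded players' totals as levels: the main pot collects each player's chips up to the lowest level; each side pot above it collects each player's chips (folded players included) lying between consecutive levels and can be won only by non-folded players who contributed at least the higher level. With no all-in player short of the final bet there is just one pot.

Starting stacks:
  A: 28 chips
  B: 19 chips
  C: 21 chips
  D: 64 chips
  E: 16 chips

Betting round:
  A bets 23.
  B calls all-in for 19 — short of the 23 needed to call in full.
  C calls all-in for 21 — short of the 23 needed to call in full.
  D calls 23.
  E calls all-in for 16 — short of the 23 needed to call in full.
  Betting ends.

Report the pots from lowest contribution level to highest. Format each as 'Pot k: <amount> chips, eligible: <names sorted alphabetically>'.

Contributions: A=23, B=19, C=21, D=23, E=16
Pot levels (distinct totals of non-folded players): 16, 19, 21, 23
Layer 1-16: 16 each from A, B, C, D, E = 16*5 = 80 chips; eligible A, B, C, D, E
Layer 17-19: 3 each from A, B, C, D = 3*4 = 12 chips; eligible A, B, C, D
Layer 20-21: 2 each from A, C, D = 2*3 = 6 chips; eligible A, C, D
Layer 22-23: 2 each from A, D = 2*2 = 4 chips; eligible A, D

Pot 1: 80 chips, eligible: A, B, C, D, E
Pot 2: 12 chips, eligible: A, B, C, D
Pot 3: 6 chips, eligible: A, C, D
Pot 4: 4 chips, eligible: A, D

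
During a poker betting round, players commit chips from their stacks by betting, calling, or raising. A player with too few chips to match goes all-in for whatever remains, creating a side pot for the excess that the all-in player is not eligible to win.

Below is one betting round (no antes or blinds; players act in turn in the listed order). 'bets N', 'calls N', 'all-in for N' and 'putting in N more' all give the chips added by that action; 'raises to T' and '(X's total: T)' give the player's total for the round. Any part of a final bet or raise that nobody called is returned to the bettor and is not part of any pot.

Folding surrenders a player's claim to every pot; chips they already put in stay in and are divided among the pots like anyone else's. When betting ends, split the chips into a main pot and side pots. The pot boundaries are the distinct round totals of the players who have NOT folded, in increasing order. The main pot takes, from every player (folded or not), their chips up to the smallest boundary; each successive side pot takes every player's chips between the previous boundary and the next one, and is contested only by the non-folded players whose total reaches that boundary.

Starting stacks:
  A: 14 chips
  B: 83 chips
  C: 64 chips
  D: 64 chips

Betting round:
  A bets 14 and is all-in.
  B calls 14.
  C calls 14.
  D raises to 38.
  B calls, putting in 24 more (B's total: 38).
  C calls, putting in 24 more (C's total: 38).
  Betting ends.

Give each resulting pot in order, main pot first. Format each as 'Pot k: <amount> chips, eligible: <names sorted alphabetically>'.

Contributions: A=14, B=38, C=38, D=38
Pot levels (distinct totals of non-folded players): 14, 38
Layer 1-14: 14 each from A, B, C, D = 14*4 = 56 chips; eligible A, B, C, D
Layer 15-38: 24 each from B, C, D = 24*3 = 72 chips; eligible B, C, D

Pot 1: 56 chips, eligible: A, B, C, D
Pot 2: 72 chips, eligible: B, C, D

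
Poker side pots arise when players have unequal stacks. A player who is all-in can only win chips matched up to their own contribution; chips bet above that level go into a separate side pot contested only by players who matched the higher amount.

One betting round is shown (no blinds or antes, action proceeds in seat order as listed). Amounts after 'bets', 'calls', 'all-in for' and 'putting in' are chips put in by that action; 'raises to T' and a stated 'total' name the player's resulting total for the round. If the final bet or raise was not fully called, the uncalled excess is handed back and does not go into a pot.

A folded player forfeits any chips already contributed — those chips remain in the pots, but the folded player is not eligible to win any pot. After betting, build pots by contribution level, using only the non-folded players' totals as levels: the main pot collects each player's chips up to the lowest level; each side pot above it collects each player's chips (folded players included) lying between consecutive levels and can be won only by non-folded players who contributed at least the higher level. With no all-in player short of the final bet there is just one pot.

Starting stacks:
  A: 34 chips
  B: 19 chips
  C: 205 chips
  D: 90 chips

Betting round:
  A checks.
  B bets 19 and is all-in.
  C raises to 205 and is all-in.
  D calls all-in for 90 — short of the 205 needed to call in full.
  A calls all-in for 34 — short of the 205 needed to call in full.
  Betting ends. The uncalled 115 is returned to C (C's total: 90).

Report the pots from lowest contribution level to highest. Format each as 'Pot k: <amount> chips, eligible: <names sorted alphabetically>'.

Contributions (after 115 returned to C): A=34, B=19, C=90, D=90
Pot levels (distinct totals of non-folded players): 19, 34, 90
Layer 1-19: 19 each from A, B, C, D = 19*4 = 76 chips; eligible A, B, C, D
Layer 20-34: 15 each from A, C, D = 15*3 = 45 chips; eligible A, C, D
Layer 35-90: 56 each from C, D = 56*2 = 112 chips; eligible C, D

Pot 1: 76 chips, eligible: A, B, C, D
Pot 2: 45 chips, eligible: A, C, D
Pot 3: 112 chips, eligible: C, D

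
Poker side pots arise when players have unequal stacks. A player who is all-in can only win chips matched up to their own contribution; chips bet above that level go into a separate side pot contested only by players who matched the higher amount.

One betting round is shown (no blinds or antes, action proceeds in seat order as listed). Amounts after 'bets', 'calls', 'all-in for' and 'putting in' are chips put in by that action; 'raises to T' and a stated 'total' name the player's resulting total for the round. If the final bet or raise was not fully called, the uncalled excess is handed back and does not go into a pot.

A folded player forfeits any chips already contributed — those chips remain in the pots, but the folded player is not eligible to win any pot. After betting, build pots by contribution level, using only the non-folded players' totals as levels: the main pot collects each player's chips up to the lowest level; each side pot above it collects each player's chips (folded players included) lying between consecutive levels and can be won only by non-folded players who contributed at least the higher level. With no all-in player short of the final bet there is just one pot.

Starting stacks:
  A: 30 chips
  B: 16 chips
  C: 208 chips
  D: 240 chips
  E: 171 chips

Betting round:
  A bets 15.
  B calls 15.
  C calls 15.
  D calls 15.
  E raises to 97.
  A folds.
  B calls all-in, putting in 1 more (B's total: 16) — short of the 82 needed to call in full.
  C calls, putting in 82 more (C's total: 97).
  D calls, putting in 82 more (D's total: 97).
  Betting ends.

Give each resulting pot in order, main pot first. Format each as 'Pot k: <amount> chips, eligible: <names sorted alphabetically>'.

Pot 1: 79 chips, eligible: B, C, D, E
Pot 2: 243 chips, eligible: C, D, E

Derivation:
Contributions: A=15, B=16, C=97, D=97, E=97
Folded: A
Pot levels (distinct totals of non-folded players): 16, 97
Layer 1-16: A 15 + B 16 + C 16 + D 16 + E 16 = 79 chips; eligible B, C, D, E
Layer 17-97: 81 each from C, D, E = 81*3 = 243 chips; eligible C, D, E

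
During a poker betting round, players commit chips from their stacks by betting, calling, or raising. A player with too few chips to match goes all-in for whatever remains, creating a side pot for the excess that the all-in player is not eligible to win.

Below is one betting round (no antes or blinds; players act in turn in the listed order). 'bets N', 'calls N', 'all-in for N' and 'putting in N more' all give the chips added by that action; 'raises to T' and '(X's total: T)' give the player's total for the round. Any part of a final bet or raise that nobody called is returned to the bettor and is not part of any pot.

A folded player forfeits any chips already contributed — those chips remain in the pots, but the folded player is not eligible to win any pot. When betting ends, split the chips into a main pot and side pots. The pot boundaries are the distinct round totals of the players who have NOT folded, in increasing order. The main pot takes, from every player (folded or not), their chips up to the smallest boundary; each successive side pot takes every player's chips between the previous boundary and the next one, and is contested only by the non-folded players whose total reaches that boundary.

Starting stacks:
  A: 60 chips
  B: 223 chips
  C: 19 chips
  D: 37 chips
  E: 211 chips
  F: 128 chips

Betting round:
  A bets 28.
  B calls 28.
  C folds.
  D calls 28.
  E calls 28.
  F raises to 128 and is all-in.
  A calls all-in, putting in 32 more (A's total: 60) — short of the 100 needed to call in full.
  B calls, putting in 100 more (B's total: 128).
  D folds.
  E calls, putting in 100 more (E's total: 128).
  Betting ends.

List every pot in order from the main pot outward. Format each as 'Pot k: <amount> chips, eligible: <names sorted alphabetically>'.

Pot 1: 268 chips, eligible: A, B, E, F
Pot 2: 204 chips, eligible: B, E, F

Derivation:
Contributions: A=60, B=128, D=28, E=128, F=128
Folded: C, D
Pot levels (distinct totals of non-folded players): 60, 128
Layer 1-60: A 60 + B 60 + D 28 + E 60 + F 60 = 268 chips; eligible A, B, E, F
Layer 61-128: 68 each from B, E, F = 68*3 = 204 chips; eligible B, E, F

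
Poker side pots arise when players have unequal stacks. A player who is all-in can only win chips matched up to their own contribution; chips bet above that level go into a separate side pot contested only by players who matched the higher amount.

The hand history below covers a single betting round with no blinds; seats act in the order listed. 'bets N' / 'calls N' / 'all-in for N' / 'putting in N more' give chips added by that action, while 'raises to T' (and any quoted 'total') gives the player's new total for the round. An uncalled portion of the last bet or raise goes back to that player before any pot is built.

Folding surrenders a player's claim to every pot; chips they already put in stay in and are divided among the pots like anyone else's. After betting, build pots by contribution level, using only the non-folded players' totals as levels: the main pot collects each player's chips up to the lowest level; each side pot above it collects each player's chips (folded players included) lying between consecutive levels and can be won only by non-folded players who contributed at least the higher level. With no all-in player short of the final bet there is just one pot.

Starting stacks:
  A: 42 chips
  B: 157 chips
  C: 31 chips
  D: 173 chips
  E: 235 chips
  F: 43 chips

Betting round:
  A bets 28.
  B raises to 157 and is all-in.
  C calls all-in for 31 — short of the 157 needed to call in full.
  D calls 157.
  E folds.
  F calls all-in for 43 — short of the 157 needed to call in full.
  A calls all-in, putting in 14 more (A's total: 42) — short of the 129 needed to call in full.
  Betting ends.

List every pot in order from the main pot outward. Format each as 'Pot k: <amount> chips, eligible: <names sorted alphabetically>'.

Contributions: A=42, B=157, C=31, D=157, F=43
Folded: E
Pot levels (distinct totals of non-folded players): 31, 42, 43, 157
Layer 1-31: 31 each from A, B, C, D, F = 31*5 = 155 chips; eligible A, B, C, D, F
Layer 32-42: 11 each from A, B, D, F = 11*4 = 44 chips; eligible A, B, D, F
Layer 43-43: 1 each from B, D, F = 1*3 = 3 chips; eligible B, D, F
Layer 44-157: 114 each from B, D = 114*2 = 228 chips; eligible B, D

Pot 1: 155 chips, eligible: A, B, C, D, F
Pot 2: 44 chips, eligible: A, B, D, F
Pot 3: 3 chips, eligible: B, D, F
Pot 4: 228 chips, eligible: B, D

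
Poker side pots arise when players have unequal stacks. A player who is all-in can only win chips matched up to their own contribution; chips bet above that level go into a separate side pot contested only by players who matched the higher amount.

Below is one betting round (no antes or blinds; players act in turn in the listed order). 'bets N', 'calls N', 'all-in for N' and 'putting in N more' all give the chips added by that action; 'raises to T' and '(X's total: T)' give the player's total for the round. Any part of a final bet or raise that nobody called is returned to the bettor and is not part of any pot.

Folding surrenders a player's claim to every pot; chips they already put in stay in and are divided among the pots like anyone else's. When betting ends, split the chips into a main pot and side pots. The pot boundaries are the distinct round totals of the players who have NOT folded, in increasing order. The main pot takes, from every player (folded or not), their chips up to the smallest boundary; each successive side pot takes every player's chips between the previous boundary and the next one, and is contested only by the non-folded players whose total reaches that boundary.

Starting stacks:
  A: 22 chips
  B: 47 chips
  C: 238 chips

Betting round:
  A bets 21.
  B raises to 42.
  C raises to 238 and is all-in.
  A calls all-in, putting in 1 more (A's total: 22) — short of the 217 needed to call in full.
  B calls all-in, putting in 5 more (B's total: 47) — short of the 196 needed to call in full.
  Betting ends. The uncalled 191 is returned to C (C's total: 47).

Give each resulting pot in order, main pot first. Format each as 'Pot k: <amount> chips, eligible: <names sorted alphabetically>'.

Contributions (after 191 returned to C): A=22, B=47, C=47
Pot levels (distinct totals of non-folded players): 22, 47
Layer 1-22: 22 each from A, B, C = 22*3 = 66 chips; eligible A, B, C
Layer 23-47: 25 each from B, C = 25*2 = 50 chips; eligible B, C

Pot 1: 66 chips, eligible: A, B, C
Pot 2: 50 chips, eligible: B, C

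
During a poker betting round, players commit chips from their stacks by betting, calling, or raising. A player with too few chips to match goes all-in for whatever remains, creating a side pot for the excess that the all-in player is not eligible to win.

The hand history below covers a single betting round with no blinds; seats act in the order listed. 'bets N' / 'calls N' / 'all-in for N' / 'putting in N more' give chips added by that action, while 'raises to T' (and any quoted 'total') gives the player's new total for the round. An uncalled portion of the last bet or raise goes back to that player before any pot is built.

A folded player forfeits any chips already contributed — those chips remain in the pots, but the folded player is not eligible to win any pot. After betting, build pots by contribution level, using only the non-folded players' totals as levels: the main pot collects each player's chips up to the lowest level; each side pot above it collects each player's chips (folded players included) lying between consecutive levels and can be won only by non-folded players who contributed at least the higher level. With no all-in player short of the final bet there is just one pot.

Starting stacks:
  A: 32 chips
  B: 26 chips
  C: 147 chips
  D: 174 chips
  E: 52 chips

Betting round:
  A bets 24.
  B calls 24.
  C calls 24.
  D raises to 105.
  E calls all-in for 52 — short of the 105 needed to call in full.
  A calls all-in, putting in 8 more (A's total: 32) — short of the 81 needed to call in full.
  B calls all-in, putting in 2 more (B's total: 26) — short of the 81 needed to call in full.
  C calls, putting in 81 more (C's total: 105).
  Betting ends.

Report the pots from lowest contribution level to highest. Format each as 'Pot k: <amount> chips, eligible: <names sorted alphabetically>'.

Pot 1: 130 chips, eligible: A, B, C, D, E
Pot 2: 24 chips, eligible: A, C, D, E
Pot 3: 60 chips, eligible: C, D, E
Pot 4: 106 chips, eligible: C, D

Derivation:
Contributions: A=32, B=26, C=105, D=105, E=52
Pot levels (distinct totals of non-folded players): 26, 32, 52, 105
Layer 1-26: 26 each from A, B, C, D, E = 26*5 = 130 chips; eligible A, B, C, D, E
Layer 27-32: 6 each from A, C, D, E = 6*4 = 24 chips; eligible A, C, D, E
Layer 33-52: 20 each from C, D, E = 20*3 = 60 chips; eligible C, D, E
Layer 53-105: 53 each from C, D = 53*2 = 106 chips; eligible C, D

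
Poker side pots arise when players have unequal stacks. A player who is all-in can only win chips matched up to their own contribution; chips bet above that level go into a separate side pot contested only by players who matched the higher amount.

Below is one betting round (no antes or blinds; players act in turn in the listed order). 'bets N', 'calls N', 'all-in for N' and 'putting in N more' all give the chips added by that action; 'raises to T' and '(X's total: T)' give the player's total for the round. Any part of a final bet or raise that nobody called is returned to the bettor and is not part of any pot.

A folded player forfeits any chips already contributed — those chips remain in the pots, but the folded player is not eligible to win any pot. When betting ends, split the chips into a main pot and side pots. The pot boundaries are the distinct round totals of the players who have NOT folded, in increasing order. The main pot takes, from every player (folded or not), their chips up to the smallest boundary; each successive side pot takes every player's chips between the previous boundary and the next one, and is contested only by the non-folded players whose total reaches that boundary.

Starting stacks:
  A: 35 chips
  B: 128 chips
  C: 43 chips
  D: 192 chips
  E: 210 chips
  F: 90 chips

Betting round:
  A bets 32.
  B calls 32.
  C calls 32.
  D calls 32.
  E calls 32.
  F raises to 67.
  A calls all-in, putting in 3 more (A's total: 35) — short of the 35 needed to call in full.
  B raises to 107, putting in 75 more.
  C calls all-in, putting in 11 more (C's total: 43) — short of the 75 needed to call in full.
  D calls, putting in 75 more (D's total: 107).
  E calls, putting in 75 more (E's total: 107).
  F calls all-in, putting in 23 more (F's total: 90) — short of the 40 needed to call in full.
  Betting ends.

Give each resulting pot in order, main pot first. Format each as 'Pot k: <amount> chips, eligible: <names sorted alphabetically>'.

Pot 1: 210 chips, eligible: A, B, C, D, E, F
Pot 2: 40 chips, eligible: B, C, D, E, F
Pot 3: 188 chips, eligible: B, D, E, F
Pot 4: 51 chips, eligible: B, D, E

Derivation:
Contributions: A=35, B=107, C=43, D=107, E=107, F=90
Pot levels (distinct totals of non-folded players): 35, 43, 90, 107
Layer 1-35: 35 each from A, B, C, D, E, F = 35*6 = 210 chips; eligible A, B, C, D, E, F
Layer 36-43: 8 each from B, C, D, E, F = 8*5 = 40 chips; eligible B, C, D, E, F
Layer 44-90: 47 each from B, D, E, F = 47*4 = 188 chips; eligible B, D, E, F
Layer 91-107: 17 each from B, D, E = 17*3 = 51 chips; eligible B, D, E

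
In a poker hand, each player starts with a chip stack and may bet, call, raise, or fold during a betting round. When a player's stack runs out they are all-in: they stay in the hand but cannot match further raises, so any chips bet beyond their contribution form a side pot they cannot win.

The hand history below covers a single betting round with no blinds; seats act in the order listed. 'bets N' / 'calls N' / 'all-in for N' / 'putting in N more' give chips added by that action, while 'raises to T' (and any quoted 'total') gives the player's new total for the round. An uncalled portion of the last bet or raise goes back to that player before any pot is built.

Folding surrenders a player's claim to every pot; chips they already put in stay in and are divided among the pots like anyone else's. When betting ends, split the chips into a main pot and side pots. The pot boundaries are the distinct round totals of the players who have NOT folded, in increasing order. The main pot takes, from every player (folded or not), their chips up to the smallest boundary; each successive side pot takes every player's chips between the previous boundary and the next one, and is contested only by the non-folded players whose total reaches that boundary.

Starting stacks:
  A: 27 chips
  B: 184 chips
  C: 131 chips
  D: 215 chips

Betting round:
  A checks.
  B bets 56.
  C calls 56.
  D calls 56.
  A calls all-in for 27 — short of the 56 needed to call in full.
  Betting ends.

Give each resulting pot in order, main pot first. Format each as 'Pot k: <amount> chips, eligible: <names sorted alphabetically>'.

Contributions: A=27, B=56, C=56, D=56
Pot levels (distinct totals of non-folded players): 27, 56
Layer 1-27: 27 each from A, B, C, D = 27*4 = 108 chips; eligible A, B, C, D
Layer 28-56: 29 each from B, C, D = 29*3 = 87 chips; eligible B, C, D

Pot 1: 108 chips, eligible: A, B, C, D
Pot 2: 87 chips, eligible: B, C, D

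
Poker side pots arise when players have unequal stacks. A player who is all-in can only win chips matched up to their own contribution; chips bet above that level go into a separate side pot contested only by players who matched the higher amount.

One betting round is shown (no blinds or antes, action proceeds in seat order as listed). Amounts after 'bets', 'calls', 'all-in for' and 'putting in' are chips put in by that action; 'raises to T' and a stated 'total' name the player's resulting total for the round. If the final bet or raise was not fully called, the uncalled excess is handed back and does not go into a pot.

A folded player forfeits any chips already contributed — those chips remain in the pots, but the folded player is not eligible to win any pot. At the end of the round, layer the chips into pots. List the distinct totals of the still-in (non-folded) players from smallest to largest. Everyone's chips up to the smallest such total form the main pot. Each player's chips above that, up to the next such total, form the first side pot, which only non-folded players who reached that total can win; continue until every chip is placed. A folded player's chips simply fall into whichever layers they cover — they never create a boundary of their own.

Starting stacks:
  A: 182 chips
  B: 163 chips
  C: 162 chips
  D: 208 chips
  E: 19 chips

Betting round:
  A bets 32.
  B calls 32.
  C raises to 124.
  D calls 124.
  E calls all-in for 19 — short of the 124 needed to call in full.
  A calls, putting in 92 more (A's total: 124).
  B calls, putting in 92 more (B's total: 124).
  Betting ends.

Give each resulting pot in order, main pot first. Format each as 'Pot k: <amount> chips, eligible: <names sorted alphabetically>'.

Contributions: A=124, B=124, C=124, D=124, E=19
Pot levels (distinct totals of non-folded players): 19, 124
Layer 1-19: 19 each from A, B, C, D, E = 19*5 = 95 chips; eligible A, B, C, D, E
Layer 20-124: 105 each from A, B, C, D = 105*4 = 420 chips; eligible A, B, C, D

Pot 1: 95 chips, eligible: A, B, C, D, E
Pot 2: 420 chips, eligible: A, B, C, D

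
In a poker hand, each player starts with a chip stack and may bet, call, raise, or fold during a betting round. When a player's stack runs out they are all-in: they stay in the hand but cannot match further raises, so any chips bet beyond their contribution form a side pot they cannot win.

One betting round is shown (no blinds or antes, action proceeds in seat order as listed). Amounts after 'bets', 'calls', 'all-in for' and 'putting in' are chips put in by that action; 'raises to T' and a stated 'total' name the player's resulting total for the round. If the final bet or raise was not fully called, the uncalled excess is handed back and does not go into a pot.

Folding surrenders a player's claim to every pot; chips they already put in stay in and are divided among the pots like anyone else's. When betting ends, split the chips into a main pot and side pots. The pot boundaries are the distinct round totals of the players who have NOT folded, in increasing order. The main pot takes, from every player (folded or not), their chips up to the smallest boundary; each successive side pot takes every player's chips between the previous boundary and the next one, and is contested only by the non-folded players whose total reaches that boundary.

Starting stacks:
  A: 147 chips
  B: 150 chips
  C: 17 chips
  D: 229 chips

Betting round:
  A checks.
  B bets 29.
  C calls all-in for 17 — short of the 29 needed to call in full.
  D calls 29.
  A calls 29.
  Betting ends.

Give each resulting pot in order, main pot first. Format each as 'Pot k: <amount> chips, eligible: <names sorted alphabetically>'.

Pot 1: 68 chips, eligible: A, B, C, D
Pot 2: 36 chips, eligible: A, B, D

Derivation:
Contributions: A=29, B=29, C=17, D=29
Pot levels (distinct totals of non-folded players): 17, 29
Layer 1-17: 17 each from A, B, C, D = 17*4 = 68 chips; eligible A, B, C, D
Layer 18-29: 12 each from A, B, D = 12*3 = 36 chips; eligible A, B, D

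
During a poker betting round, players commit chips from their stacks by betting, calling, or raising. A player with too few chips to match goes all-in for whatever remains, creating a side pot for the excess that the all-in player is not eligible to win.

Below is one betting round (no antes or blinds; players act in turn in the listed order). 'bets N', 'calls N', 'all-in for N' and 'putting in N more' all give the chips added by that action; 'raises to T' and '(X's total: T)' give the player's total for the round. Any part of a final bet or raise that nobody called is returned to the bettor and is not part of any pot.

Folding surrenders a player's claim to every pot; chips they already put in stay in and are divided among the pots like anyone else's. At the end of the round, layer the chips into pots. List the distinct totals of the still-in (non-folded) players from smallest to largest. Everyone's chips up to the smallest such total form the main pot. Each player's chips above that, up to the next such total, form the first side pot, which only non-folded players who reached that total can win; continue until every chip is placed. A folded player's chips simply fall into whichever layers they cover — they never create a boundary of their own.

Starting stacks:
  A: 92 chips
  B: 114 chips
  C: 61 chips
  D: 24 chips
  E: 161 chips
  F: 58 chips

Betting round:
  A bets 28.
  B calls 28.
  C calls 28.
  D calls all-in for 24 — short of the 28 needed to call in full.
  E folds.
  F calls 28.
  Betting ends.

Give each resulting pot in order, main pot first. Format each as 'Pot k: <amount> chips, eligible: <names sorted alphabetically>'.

Contributions: A=28, B=28, C=28, D=24, F=28
Folded: E
Pot levels (distinct totals of non-folded players): 24, 28
Layer 1-24: 24 each from A, B, C, D, F = 24*5 = 120 chips; eligible A, B, C, D, F
Layer 25-28: 4 each from A, B, C, F = 4*4 = 16 chips; eligible A, B, C, F

Pot 1: 120 chips, eligible: A, B, C, D, F
Pot 2: 16 chips, eligible: A, B, C, F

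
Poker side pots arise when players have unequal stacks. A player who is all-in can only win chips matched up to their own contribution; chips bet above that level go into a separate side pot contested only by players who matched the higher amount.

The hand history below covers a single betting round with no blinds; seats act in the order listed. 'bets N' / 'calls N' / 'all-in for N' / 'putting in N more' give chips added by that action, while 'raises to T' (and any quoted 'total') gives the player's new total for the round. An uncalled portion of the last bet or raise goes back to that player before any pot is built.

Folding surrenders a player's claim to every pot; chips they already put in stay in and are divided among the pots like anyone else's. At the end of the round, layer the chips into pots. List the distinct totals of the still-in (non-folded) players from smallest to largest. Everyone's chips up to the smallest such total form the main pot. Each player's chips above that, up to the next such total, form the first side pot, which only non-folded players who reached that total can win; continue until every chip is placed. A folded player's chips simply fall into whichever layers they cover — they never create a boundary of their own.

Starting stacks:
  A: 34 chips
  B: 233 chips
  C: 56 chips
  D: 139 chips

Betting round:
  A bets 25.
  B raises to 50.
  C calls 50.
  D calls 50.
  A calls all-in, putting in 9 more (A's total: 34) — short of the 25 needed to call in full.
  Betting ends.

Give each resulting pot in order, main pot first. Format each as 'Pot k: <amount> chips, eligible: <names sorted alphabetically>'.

Contributions: A=34, B=50, C=50, D=50
Pot levels (distinct totals of non-folded players): 34, 50
Layer 1-34: 34 each from A, B, C, D = 34*4 = 136 chips; eligible A, B, C, D
Layer 35-50: 16 each from B, C, D = 16*3 = 48 chips; eligible B, C, D

Pot 1: 136 chips, eligible: A, B, C, D
Pot 2: 48 chips, eligible: B, C, D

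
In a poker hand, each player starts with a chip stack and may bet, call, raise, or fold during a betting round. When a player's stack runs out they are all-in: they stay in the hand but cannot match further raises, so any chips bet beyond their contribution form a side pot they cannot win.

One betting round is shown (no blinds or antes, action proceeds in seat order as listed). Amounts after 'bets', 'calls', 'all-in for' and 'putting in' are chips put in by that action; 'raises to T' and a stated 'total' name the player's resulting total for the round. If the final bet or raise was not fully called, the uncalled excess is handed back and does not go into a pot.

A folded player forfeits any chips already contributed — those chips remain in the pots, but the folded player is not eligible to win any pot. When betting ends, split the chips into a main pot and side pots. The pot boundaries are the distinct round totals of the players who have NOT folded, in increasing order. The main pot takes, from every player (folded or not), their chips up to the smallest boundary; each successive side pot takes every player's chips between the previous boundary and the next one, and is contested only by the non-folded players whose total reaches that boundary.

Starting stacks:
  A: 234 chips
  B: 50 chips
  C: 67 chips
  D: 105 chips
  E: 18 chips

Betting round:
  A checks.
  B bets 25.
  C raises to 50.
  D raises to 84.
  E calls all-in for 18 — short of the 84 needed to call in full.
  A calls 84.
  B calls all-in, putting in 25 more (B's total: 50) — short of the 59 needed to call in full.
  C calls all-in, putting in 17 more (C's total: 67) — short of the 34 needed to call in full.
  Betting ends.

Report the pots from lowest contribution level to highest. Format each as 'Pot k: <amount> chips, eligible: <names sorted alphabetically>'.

Contributions: A=84, B=50, C=67, D=84, E=18
Pot levels (distinct totals of non-folded players): 18, 50, 67, 84
Layer 1-18: 18 each from A, B, C, D, E = 18*5 = 90 chips; eligible A, B, C, D, E
Layer 19-50: 32 each from A, B, C, D = 32*4 = 128 chips; eligible A, B, C, D
Layer 51-67: 17 each from A, C, D = 17*3 = 51 chips; eligible A, C, D
Layer 68-84: 17 each from A, D = 17*2 = 34 chips; eligible A, D

Pot 1: 90 chips, eligible: A, B, C, D, E
Pot 2: 128 chips, eligible: A, B, C, D
Pot 3: 51 chips, eligible: A, C, D
Pot 4: 34 chips, eligible: A, D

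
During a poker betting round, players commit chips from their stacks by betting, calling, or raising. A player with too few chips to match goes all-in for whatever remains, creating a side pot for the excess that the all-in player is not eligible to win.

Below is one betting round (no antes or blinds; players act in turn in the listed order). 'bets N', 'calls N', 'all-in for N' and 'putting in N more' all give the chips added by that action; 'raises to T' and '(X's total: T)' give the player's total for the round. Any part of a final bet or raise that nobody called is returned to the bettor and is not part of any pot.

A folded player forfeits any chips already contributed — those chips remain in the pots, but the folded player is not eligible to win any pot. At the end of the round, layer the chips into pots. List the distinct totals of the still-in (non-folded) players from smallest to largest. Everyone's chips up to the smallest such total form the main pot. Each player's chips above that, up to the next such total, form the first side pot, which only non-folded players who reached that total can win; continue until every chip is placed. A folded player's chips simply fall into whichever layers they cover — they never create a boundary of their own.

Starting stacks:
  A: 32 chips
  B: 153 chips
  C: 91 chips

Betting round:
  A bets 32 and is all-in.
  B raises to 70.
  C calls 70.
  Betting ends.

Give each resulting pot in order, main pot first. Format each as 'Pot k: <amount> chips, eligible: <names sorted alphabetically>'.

Pot 1: 96 chips, eligible: A, B, C
Pot 2: 76 chips, eligible: B, C

Derivation:
Contributions: A=32, B=70, C=70
Pot levels (distinct totals of non-folded players): 32, 70
Layer 1-32: 32 each from A, B, C = 32*3 = 96 chips; eligible A, B, C
Layer 33-70: 38 each from B, C = 38*2 = 76 chips; eligible B, C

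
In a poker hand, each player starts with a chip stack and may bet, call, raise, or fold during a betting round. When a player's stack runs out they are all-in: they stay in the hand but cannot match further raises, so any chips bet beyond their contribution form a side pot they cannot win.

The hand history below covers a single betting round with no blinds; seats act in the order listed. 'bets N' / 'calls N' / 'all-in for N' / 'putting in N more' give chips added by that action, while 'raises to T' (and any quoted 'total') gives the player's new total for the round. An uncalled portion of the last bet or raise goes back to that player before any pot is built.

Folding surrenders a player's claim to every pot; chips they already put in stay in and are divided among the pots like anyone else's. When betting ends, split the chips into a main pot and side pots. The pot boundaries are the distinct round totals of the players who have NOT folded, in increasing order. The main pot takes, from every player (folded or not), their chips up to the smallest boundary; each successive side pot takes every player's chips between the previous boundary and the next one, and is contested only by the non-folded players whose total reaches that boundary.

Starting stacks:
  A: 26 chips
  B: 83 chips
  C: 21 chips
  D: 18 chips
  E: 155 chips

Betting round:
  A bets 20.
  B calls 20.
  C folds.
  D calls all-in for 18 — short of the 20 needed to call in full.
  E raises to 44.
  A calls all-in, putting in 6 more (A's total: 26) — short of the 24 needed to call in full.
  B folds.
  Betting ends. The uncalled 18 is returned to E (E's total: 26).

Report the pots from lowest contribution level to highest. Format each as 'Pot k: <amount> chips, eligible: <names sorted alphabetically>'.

Pot 1: 72 chips, eligible: A, D, E
Pot 2: 18 chips, eligible: A, E

Derivation:
Contributions (after 18 returned to E): A=26, B=20, D=18, E=26
Folded: B, C
Pot levels (distinct totals of non-folded players): 18, 26
Layer 1-18: 18 each from A, B, D, E = 18*4 = 72 chips; eligible A, D, E
Layer 19-26: A 8 + B 2 + E 8 = 18 chips; eligible A, E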